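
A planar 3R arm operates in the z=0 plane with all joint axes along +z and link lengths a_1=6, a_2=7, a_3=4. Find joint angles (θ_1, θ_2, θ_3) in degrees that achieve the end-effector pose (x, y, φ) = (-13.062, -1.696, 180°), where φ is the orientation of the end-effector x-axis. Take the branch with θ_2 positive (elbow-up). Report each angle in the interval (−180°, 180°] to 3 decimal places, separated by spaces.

wrist centre = target − a_3·(cos φ, sin φ) = (-9.0620, -1.6960)
cos θ_2 = (84.9963−6²−7²)/(2·6·7) = -0.0000; θ_2 = 90.0026° (elbow-up)
β = atan2(-1.6960,-9.0620) = -169.3994°; ψ = atan2(7.0000,5.9997) = 49.4002°
θ_1 = β − ψ = -218.7996°
θ_3 = φ − θ_1 − θ_2 = -51.2029° (wrapped to (-180°,180°])

141.200 90.003 -51.203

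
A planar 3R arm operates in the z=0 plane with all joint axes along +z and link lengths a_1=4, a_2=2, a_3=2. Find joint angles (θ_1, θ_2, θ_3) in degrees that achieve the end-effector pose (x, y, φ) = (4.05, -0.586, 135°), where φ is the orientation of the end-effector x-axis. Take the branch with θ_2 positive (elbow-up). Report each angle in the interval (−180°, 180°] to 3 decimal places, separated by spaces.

-29.997 29.985 135.012

wrist centre = target − a_3·(cos φ, sin φ) = (5.4642, -2.0002)
cos θ_2 = (33.8585−4²−2²)/(2·4·2) = 0.8662; θ_2 = 29.9851° (elbow-up)
β = atan2(-2.0002,5.4642) = -20.1055°; ψ = atan2(0.9996,5.7323) = 9.8913°
θ_1 = β − ψ = -29.9968°
θ_3 = φ − θ_1 − θ_2 = 135.0117° (wrapped to (-180°,180°])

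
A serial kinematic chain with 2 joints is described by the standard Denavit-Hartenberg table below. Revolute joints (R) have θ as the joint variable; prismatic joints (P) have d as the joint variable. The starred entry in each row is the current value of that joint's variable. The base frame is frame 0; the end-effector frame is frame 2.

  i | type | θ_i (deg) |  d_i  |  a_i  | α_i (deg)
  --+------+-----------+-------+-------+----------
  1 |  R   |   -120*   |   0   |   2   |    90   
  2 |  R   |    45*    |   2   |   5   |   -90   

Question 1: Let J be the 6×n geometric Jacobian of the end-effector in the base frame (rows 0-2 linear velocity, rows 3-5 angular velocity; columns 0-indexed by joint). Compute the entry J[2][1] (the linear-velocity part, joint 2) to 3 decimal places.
3.536

axis z_1 = (-0.8660,0.5000,0.0000); lever o_n−o_1 = (-3.4998,-2.0619,3.5355)
cross product → J_v[:, 1] = (1.7678,3.0619,3.5355)
J_ω[:, 1] = z_1
entry J[2][1] = 3.5355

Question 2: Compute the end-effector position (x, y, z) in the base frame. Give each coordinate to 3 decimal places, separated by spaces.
-4.500 -3.794 3.536

after link 1: o_1 = (-1.0000, -1.7321, 0.0000)
after link 2: o_2 = (-4.4998, -3.7939, 3.5355)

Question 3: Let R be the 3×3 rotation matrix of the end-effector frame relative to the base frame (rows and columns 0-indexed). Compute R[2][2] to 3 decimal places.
End-effector z-axis (col 2 of R) = (0.3536,0.6124,0.7071)
R[2][2] = 0.7071

0.707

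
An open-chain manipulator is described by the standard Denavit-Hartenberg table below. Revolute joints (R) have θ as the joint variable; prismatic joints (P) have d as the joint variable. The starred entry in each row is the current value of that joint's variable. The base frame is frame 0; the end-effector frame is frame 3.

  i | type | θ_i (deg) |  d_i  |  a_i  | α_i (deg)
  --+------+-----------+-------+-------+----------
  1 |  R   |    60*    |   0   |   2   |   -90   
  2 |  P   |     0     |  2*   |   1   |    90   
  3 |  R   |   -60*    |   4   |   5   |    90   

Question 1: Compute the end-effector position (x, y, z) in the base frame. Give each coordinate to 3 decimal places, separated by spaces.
after link 1: o_1 = (1.0000, 1.7321, 0.0000)
after link 2: o_2 = (-0.2321, 3.5981, 0.0000)
after link 3: o_3 = (4.7679, 3.5981, 4.0000)

4.768 3.598 4.000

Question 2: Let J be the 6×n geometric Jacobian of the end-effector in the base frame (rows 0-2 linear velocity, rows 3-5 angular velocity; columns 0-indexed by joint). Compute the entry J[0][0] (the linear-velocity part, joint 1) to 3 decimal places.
-3.598

axis z_0 = ẑ; lever o_n−o_0 = (4.7679,3.5981,4.0000)
cross product → J_v[:, 0] = (-3.5981,4.7679,0.0000)
J_ω[:, 0] = z_0
entry J[0][0] = -3.5981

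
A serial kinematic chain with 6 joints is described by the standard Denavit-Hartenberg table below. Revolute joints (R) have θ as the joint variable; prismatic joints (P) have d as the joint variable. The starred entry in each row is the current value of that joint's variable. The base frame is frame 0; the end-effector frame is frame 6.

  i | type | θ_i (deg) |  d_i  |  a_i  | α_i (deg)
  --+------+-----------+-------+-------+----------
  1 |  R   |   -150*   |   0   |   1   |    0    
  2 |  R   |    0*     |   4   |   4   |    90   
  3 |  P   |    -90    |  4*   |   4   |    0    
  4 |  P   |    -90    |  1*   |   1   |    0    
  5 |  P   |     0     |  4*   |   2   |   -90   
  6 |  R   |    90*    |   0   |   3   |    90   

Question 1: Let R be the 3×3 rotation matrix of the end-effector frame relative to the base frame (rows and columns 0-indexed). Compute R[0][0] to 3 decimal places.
End-effector x-axis (col 0 of R) = (0.5000,-0.8660,-0.0000)
R[0][0] = 0.5000

0.500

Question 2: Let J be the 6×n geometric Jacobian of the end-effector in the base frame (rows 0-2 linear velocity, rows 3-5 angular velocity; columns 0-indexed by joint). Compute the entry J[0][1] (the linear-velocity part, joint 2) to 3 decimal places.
axis z_1 = (0.0000,0.0000,1.0000); lever o_n−o_1 = (-3.8660,4.6962,-0.0000)
cross product → J_v[:, 1] = (-4.6962,-3.8660,0.0000)
J_ω[:, 1] = z_1
entry J[0][1] = -4.6962

-4.696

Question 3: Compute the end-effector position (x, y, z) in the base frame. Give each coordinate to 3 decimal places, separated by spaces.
-4.732 4.196 -0.000

after link 1: o_1 = (-0.8660, -0.5000, 0.0000)
after link 2: o_2 = (-4.3301, -2.5000, 4.0000)
after link 3: o_3 = (-6.3301, 0.9641, 0.0000)
after link 4: o_4 = (-5.9641, 2.3301, 0.0000)
after link 5: o_5 = (-6.2321, 6.7942, 0.0000)
after link 6: o_6 = (-4.7321, 4.1962, -0.0000)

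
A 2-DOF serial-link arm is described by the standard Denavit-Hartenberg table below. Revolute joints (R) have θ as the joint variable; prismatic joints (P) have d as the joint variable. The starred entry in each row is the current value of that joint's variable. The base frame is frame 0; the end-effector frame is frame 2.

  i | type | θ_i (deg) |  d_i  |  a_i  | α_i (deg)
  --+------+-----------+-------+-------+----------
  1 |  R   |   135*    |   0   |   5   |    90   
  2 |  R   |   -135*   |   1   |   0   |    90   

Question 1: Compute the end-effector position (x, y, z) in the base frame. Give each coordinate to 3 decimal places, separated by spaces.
-2.828 4.243 0.000

after link 1: o_1 = (-3.5355, 3.5355, 0.0000)
after link 2: o_2 = (-2.8284, 4.2426, 0.0000)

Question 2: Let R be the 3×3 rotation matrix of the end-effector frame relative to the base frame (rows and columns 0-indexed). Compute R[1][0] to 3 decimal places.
End-effector x-axis (col 0 of R) = (0.5000,-0.5000,-0.7071)
R[1][0] = -0.5000

-0.500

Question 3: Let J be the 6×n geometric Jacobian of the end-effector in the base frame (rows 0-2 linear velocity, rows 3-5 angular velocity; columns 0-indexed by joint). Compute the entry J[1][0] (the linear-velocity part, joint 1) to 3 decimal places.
-2.828

axis z_0 = ẑ; lever o_n−o_0 = (-2.8284,4.2426,0.0000)
cross product → J_v[:, 0] = (-4.2426,-2.8284,0.0000)
J_ω[:, 0] = z_0
entry J[1][0] = -2.8284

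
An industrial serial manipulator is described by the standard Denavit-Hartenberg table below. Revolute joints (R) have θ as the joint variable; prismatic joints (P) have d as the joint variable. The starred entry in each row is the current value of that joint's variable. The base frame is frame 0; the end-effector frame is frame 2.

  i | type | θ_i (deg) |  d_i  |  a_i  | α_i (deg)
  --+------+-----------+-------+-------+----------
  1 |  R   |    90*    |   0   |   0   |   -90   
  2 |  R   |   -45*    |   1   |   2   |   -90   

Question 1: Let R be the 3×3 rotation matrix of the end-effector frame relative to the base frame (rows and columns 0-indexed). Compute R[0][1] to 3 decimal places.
1.000

End-effector y-axis (col 1 of R) = (1.0000,-0.0000,-0.0000)
R[0][1] = 1.0000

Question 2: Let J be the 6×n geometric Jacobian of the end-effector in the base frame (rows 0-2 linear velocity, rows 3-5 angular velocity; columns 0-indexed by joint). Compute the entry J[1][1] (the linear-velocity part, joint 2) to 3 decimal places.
axis z_1 = (-1.0000,0.0000,0.0000); lever o_n−o_1 = (-1.0000,1.4142,1.4142)
cross product → J_v[:, 1] = (-0.0000,1.4142,-1.4142)
J_ω[:, 1] = z_1
entry J[1][1] = 1.4142

1.414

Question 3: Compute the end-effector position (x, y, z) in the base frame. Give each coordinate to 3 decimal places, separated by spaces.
after link 1: o_1 = (0.0000, 0.0000, 0.0000)
after link 2: o_2 = (-1.0000, 1.4142, 1.4142)

-1.000 1.414 1.414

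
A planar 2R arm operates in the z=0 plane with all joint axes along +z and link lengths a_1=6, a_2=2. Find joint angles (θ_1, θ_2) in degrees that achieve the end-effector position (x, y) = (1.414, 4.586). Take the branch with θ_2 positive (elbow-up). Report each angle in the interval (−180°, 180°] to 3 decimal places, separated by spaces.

cos θ_2 = (23.0308−6²−2²)/(2·6·2) = -0.7071; θ_2 = 134.9954° (elbow-up)
β = atan2(4.5860,1.4140) = 72.8639°; ψ = atan2(1.4143,4.5859) = 17.1402°
θ_1 = β − ψ = 55.7238°

55.724 134.995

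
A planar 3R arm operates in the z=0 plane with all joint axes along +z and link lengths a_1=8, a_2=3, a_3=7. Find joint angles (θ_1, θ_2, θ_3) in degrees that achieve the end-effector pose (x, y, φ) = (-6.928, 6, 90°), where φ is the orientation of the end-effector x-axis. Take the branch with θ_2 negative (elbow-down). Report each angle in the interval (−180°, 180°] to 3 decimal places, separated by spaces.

-150.000 -120.004 0.004

wrist centre = target − a_3·(cos φ, sin φ) = (-6.9280, -1.0000)
cos θ_2 = (48.9972−8²−3²)/(2·8·3) = -0.5001; θ_2 = -120.0039° (elbow-down)
β = atan2(-1.0000,-6.9280) = -171.7866°; ψ = atan2(-2.5980,6.4998) = -21.7866°
θ_1 = β − ψ = -150.0000°
θ_3 = φ − θ_1 − θ_2 = 0.0039° (wrapped to (-180°,180°])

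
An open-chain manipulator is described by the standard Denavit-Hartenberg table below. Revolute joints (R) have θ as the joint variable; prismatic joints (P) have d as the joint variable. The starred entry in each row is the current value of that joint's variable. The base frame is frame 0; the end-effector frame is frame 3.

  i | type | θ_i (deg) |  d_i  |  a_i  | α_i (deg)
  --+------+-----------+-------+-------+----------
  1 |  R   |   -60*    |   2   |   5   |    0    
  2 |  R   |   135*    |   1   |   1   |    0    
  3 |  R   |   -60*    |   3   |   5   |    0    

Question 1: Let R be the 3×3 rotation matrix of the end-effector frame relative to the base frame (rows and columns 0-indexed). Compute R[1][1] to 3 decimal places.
End-effector y-axis (col 1 of R) = (-0.2588,0.9659,0.0000)
R[1][1] = 0.9659

0.966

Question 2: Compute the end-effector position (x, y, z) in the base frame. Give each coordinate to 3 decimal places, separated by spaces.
after link 1: o_1 = (2.5000, -4.3301, 2.0000)
after link 2: o_2 = (2.7588, -3.3642, 3.0000)
after link 3: o_3 = (7.5884, -2.0701, 6.0000)

7.588 -2.070 6.000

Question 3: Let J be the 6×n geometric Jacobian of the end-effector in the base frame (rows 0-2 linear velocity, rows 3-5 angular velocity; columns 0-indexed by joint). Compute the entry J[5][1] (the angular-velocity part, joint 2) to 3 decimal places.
axis z_1 = (0.0000,0.0000,1.0000); lever o_n−o_1 = (5.0884,2.2600,4.0000)
cross product → J_v[:, 1] = (-2.2600,5.0884,0.0000)
J_ω[:, 1] = z_1
entry J[5][1] = 1.0000

1.000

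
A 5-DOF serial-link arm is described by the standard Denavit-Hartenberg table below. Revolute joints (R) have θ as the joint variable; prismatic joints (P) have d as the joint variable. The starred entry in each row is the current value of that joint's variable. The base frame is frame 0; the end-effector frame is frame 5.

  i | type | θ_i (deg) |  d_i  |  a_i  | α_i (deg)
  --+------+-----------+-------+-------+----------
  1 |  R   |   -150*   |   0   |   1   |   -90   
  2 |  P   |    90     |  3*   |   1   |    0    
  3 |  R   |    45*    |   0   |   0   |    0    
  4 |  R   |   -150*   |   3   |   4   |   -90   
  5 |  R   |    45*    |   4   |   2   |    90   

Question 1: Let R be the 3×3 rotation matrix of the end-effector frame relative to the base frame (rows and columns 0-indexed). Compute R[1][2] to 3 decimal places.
-0.954

End-effector z-axis (col 2 of R) = (-0.2380,-0.9539,0.1830)
R[1][2] = -0.9539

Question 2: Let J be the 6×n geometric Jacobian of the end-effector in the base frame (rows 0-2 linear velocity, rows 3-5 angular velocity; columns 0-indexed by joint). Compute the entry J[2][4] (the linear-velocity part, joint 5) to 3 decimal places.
-0.366

axis z_4 = (-0.2241,-0.1294,-0.9659); lever o_n−o_4 = (-2.7867,0.0241,-3.4977)
cross product → J_v[:, 4] = (0.4759,1.9078,-0.3660)
J_ω[:, 4] = z_4
entry J[2][4] = -0.3660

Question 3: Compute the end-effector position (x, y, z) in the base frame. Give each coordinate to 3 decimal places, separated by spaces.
after link 1: o_1 = (-0.8660, -0.5000, 0.0000)
after link 2: o_2 = (0.6340, -3.0981, -1.0000)
after link 3: o_3 = (0.6340, -3.0981, -1.0000)
after link 4: o_4 = (-1.2121, -7.6280, 0.0353)
after link 5: o_5 = (-3.9988, -7.6039, -3.4624)

-3.999 -7.604 -3.462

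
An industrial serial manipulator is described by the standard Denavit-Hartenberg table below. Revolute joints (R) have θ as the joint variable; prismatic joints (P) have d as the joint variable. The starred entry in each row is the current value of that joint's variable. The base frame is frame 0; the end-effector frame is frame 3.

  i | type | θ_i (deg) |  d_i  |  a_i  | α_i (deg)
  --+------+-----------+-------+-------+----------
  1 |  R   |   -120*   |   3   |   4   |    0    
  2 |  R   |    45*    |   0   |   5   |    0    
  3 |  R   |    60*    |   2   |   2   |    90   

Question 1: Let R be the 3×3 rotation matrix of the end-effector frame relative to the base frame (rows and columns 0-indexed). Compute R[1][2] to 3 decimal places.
-0.966

End-effector z-axis (col 2 of R) = (-0.2588,-0.9659,0.0000)
R[1][2] = -0.9659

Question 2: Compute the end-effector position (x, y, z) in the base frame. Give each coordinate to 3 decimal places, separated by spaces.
after link 1: o_1 = (-2.0000, -3.4641, 3.0000)
after link 2: o_2 = (-0.7059, -8.2937, 3.0000)
after link 3: o_3 = (1.2259, -8.8114, 5.0000)

1.226 -8.811 5.000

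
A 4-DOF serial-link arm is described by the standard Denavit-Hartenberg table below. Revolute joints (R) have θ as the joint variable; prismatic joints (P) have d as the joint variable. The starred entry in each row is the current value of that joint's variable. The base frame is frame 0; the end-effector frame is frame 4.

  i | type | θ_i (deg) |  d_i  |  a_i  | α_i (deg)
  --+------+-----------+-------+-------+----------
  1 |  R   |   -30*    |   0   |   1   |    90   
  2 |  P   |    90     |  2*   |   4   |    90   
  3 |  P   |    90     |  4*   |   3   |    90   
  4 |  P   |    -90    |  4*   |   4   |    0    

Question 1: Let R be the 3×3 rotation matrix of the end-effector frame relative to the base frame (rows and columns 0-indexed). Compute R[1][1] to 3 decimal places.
-0.866

End-effector y-axis (col 1 of R) = (-0.5000,-0.8660,0.0000)
R[1][1] = -0.8660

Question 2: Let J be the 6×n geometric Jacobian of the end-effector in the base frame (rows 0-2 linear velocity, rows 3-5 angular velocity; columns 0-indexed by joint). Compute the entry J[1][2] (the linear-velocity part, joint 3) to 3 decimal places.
prismatic axis z_2 = (0.8660,-0.5000,-0.0000)
J_v[:, 2] = z_2; J_ω[:, 2] = (0,0,0)
entry J[1][2] = -0.5000

-0.500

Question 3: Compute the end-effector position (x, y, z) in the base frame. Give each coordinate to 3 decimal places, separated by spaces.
-1.634 -4.830 8.000

after link 1: o_1 = (0.8660, -0.5000, 0.0000)
after link 2: o_2 = (-0.1340, -2.2321, 4.0000)
after link 3: o_3 = (1.8301, -6.8301, 4.0000)
after link 4: o_4 = (-1.6340, -4.8301, 8.0000)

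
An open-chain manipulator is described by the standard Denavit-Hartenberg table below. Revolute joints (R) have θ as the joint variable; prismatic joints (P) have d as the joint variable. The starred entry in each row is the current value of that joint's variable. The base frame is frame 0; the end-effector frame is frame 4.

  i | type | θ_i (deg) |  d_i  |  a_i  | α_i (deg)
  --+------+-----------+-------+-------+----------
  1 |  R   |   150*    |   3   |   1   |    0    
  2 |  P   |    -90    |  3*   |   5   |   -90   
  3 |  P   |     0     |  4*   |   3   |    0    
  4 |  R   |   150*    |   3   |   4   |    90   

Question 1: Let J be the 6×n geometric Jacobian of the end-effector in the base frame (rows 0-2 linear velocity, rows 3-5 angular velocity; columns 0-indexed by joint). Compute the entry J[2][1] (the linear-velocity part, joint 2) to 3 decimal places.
prismatic axis z_1 = (0.0000,0.0000,1.0000)
J_v[:, 1] = z_1; J_ω[:, 1] = (0,0,0)
entry J[2][1] = 1.0000

1.000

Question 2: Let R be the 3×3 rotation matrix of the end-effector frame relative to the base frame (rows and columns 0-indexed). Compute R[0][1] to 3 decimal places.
-0.866

End-effector y-axis (col 1 of R) = (-0.8660,0.5000,0.0000)
R[0][1] = -0.8660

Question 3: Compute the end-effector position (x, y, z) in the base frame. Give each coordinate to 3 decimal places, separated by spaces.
-4.660 7.928 4.000

after link 1: o_1 = (-0.8660, 0.5000, 3.0000)
after link 2: o_2 = (1.6340, 4.8301, 6.0000)
after link 3: o_3 = (-0.3301, 9.4282, 6.0000)
after link 4: o_4 = (-4.6603, 7.9282, 4.0000)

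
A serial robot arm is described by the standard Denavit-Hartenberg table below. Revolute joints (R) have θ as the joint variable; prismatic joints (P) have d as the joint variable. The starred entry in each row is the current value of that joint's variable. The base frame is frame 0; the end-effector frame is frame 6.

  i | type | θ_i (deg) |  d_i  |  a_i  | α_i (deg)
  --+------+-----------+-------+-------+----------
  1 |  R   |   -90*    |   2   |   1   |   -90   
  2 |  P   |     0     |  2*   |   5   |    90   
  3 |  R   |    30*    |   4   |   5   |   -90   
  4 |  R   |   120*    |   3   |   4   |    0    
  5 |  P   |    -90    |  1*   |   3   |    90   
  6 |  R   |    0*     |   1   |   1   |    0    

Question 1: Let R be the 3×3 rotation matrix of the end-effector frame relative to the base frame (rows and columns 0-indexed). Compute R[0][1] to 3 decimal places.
End-effector y-axis (col 1 of R) = (0.8660,0.5000,0.0000)
R[0][1] = 0.8660

0.866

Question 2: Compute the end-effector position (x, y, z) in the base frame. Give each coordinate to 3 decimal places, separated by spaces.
after link 1: o_1 = (0.0000, -1.0000, 2.0000)
after link 2: o_2 = (2.0000, -6.0000, 2.0000)
after link 3: o_3 = (4.5000, -10.3301, 6.0000)
after link 4: o_4 = (6.0981, -7.0981, 2.5359)
after link 5: o_5 = (8.2631, -8.8481, 1.0359)
after link 6: o_6 = (8.9462, -10.0311, 1.4019)

8.946 -10.031 1.402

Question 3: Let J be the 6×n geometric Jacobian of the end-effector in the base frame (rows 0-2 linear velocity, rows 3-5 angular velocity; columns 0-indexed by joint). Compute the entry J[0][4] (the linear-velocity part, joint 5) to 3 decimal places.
prismatic axis z_4 = (0.8660,0.5000,0.0000)
J_v[:, 4] = z_4; J_ω[:, 4] = (0,0,0)
entry J[0][4] = 0.8660

0.866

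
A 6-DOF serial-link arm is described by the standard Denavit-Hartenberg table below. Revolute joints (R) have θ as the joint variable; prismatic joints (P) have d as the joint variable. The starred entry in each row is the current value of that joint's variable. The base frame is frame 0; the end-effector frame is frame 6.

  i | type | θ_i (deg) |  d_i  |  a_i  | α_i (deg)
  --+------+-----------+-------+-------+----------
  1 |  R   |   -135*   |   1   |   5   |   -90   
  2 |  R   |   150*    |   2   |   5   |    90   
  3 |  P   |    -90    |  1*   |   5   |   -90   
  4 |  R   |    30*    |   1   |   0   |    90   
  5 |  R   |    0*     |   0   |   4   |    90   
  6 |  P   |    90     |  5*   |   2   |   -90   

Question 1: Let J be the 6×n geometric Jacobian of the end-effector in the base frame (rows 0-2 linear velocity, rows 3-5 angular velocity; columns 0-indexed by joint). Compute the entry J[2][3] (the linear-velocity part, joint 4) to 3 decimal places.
3.866

axis z_3 = (0.6124,0.6124,-0.5000); lever o_n−o_3 = (-5.5114,0.8018,2.2321)
cross product → J_v[:, 3] = (1.7678,1.3888,3.8660)
J_ω[:, 3] = z_3
entry J[2][3] = 3.8660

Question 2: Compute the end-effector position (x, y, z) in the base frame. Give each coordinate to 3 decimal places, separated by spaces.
-8.460 2.096 -0.134

after link 1: o_1 = (-3.5355, -3.5355, 1.0000)
after link 2: o_2 = (0.9405, -1.8879, -1.5000)
after link 3: o_3 = (-2.9485, 1.2941, -2.3660)
after link 4: o_4 = (-2.3362, 1.9065, -2.8660)
after link 5: o_5 = (-4.0786, 5.0631, -1.1340)
after link 6: o_6 = (-8.4599, 2.0959, -0.1340)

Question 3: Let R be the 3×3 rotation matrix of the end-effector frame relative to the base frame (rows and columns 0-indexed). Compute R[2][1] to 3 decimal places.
End-effector y-axis (col 1 of R) = (0.6124,0.6124,-0.5000)
R[2][1] = -0.5000

-0.500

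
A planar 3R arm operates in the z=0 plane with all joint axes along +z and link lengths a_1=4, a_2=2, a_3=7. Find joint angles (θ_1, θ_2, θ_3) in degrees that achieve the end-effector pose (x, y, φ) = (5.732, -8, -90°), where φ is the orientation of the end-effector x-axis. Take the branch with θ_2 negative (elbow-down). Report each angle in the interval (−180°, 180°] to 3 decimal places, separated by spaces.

0.001 -30.004 -59.997

wrist centre = target − a_3·(cos φ, sin φ) = (5.7320, -1.0000)
cos θ_2 = (33.8558−4²−2²)/(2·4·2) = 0.8660; θ_2 = -30.0042° (elbow-down)
β = atan2(-1.0000,5.7320) = -9.8962°; ψ = atan2(-1.0001,5.7320) = -9.8974°
θ_1 = β − ψ = 0.0013°
θ_3 = φ − θ_1 − θ_2 = -59.9971° (wrapped to (-180°,180°])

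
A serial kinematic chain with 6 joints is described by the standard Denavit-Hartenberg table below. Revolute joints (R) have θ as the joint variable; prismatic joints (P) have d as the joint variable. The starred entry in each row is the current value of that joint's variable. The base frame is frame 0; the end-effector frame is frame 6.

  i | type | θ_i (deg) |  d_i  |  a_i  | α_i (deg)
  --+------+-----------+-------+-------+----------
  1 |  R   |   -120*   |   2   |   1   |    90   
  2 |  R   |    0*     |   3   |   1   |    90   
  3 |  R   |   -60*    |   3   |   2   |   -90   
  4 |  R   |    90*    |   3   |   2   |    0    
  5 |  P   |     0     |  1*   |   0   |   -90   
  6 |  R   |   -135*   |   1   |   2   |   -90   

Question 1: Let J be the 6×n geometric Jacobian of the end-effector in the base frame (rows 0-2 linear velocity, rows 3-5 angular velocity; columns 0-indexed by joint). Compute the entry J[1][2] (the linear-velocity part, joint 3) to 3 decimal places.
axis z_2 = (-0.0000,0.0000,-1.0000); lever o_n−o_2 = (-4.1888,-3.5731,-2.4142)
cross product → J_v[:, 2] = (-3.5731,4.1888,0.0000)
J_ω[:, 2] = z_2
entry J[1][2] = 4.1888

4.189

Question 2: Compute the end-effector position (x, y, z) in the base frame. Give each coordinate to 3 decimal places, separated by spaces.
after link 1: o_1 = (-0.5000, -0.8660, 2.0000)
after link 2: o_2 = (-3.5981, -0.2321, 2.0000)
after link 3: o_3 = (-2.5981, -1.9641, -1.0000)
after link 4: o_4 = (-5.1962, -3.4641, 1.0000)
after link 5: o_5 = (-6.0622, -3.9641, 1.0000)
after link 6: o_6 = (-7.7869, -3.8052, -0.4142)

-7.787 -3.805 -0.414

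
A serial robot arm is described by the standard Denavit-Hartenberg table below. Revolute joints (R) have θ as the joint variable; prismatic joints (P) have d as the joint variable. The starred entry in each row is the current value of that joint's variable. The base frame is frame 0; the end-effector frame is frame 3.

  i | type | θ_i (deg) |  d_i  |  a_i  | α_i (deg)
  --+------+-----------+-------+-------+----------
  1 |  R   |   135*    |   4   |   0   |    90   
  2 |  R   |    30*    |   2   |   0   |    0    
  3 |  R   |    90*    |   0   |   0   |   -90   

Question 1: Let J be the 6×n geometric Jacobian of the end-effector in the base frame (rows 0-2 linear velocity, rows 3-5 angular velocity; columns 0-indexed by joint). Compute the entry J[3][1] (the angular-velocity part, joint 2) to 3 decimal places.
0.707

axis z_1 = (0.7071,0.7071,0.0000); lever o_n−o_1 = (1.4142,1.4142,0.0000)
cross product → J_v[:, 1] = (-0.0000,0.0000,0.0000)
J_ω[:, 1] = z_1
entry J[3][1] = 0.7071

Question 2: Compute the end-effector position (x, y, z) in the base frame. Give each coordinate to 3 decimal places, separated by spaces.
1.414 1.414 4.000

after link 1: o_1 = (0.0000, 0.0000, 4.0000)
after link 2: o_2 = (1.4142, 1.4142, 4.0000)
after link 3: o_3 = (1.4142, 1.4142, 4.0000)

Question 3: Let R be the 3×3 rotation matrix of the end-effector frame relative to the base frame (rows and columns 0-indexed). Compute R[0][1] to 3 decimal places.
-0.707

End-effector y-axis (col 1 of R) = (-0.7071,-0.7071,-0.0000)
R[0][1] = -0.7071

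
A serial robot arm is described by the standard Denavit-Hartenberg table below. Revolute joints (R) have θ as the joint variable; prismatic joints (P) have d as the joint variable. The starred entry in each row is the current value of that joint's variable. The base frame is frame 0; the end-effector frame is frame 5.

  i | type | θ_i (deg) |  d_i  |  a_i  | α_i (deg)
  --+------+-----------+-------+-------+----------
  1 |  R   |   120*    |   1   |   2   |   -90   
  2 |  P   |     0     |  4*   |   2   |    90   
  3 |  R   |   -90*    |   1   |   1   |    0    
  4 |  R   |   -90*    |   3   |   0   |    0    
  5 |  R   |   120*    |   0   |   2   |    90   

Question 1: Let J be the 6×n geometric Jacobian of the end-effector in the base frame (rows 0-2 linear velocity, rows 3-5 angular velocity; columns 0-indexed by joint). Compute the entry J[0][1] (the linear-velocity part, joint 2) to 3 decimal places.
-0.866

prismatic axis z_1 = (-0.8660,-0.5000,0.0000)
J_v[:, 1] = z_1; J_ω[:, 1] = (0,0,0)
entry J[0][1] = -0.8660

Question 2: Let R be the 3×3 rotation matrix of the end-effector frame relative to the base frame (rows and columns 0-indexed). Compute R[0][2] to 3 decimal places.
End-effector z-axis (col 2 of R) = (0.8660,-0.5000,0.0000)
R[0][2] = 0.8660

0.866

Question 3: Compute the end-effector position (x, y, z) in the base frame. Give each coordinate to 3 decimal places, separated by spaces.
-3.598 3.696 5.000

after link 1: o_1 = (-1.0000, 1.7321, 1.0000)
after link 2: o_2 = (-5.4641, 1.4641, 1.0000)
after link 3: o_3 = (-4.5981, 1.9641, 2.0000)
after link 4: o_4 = (-4.5981, 1.9641, 5.0000)
after link 5: o_5 = (-3.5981, 3.6962, 5.0000)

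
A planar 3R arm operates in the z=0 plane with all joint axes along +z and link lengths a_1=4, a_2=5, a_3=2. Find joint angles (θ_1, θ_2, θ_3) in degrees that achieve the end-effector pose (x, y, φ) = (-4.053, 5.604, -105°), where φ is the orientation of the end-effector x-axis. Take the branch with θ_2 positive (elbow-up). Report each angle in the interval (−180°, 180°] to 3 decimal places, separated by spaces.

wrist centre = target − a_3·(cos φ, sin φ) = (-3.5354, 7.5359)
cos θ_2 = (69.2878−4²−5²)/(2·4·5) = 0.7072; θ_2 = 44.9928° (elbow-up)
β = atan2(7.5359,-3.5354) = 115.1331°; ψ = atan2(3.5351,7.5360) = 25.1310°
θ_1 = β − ψ = 90.0021°
θ_3 = φ − θ_1 − θ_2 = 120.0051° (wrapped to (-180°,180°])

90.002 44.993 120.005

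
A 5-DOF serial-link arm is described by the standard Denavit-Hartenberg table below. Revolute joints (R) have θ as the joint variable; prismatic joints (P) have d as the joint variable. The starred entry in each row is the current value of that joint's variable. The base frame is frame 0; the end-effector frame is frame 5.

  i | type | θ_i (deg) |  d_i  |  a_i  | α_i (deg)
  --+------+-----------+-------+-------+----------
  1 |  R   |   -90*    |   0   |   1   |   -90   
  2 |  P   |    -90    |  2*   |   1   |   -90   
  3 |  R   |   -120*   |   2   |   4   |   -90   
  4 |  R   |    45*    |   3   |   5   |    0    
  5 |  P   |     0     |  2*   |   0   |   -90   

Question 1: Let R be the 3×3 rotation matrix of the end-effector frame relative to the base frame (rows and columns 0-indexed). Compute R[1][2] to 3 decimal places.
End-effector z-axis (col 2 of R) = (-0.6124,0.7071,0.3536)
R[1][2] = 0.7071

0.707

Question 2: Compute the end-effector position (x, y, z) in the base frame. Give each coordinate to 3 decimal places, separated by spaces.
11.026 0.536 1.562

after link 1: o_1 = (0.0000, -1.0000, 0.0000)
after link 2: o_2 = (2.0000, -1.0000, 1.0000)
after link 3: o_3 = (5.4641, -3.0000, -1.0000)
after link 4: o_4 = (10.0260, 0.5355, -0.1697)
after link 5: o_5 = (11.0260, 0.5355, 1.5624)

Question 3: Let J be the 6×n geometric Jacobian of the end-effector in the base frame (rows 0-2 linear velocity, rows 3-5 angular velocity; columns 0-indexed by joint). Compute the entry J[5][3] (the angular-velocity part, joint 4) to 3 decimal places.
0.866

axis z_3 = (0.5000,-0.0000,0.8660); lever o_n−o_3 = (5.5619,3.5355,2.5624)
cross product → J_v[:, 3] = (-3.0619,3.5355,1.7678)
J_ω[:, 3] = z_3
entry J[5][3] = 0.8660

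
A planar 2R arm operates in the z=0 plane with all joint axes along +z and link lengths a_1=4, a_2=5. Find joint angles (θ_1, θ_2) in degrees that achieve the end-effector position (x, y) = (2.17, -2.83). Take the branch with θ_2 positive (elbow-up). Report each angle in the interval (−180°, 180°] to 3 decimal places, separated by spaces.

cos θ_2 = (12.7178−4²−5²)/(2·4·5) = -0.7071; θ_2 = 134.9958° (elbow-up)
β = atan2(-2.8300,2.1700) = -52.5196°; ψ = atan2(3.5358,0.4647) = 82.5123°
θ_1 = β − ψ = -135.0319°

-135.032 134.996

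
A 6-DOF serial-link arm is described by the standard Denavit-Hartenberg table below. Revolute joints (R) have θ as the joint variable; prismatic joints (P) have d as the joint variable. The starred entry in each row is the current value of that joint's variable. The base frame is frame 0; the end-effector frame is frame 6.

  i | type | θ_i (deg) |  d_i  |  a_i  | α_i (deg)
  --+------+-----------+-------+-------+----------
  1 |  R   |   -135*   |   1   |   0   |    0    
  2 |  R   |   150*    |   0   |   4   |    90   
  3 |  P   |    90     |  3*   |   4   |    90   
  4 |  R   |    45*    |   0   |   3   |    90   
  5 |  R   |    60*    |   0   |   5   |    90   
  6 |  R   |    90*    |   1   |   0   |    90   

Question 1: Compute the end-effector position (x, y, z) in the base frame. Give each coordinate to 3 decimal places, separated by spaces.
after link 1: o_1 = (0.0000, 0.0000, 1.0000)
after link 2: o_2 = (3.8637, 1.0353, 1.0000)
after link 3: o_3 = (4.6402, -1.8625, 5.0000)
after link 4: o_4 = (5.1892, -3.9115, 7.1213)
after link 5: o_5 = (9.8293, -4.4984, 8.8891)
after link 6: o_6 = (9.5048, -5.2193, 9.5015)

9.505 -5.219 9.501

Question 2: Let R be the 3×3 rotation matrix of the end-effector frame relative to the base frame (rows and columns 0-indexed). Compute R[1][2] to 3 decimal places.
End-effector z-axis (col 2 of R) = (0.9280,-0.1174,0.3536)
R[1][2] = -0.1174

-0.117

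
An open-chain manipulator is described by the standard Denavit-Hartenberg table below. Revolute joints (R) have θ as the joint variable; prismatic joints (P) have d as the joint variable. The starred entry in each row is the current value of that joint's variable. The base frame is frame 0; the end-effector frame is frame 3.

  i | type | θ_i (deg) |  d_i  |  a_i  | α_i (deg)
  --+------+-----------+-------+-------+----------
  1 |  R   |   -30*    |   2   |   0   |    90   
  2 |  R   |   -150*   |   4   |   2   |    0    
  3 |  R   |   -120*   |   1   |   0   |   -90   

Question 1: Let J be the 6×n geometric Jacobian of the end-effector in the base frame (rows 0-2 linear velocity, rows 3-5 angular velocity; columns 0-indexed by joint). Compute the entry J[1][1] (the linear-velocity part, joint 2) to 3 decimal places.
-0.500

axis z_1 = (-0.5000,-0.8660,0.0000); lever o_n−o_1 = (-4.0000,-3.4641,-1.0000)
cross product → J_v[:, 1] = (0.8660,-0.5000,-1.7321)
J_ω[:, 1] = z_1
entry J[1][1] = -0.5000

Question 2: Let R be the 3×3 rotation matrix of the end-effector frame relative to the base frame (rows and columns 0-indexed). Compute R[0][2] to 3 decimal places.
-0.866

End-effector z-axis (col 2 of R) = (-0.8660,0.5000,-0.0000)
R[0][2] = -0.8660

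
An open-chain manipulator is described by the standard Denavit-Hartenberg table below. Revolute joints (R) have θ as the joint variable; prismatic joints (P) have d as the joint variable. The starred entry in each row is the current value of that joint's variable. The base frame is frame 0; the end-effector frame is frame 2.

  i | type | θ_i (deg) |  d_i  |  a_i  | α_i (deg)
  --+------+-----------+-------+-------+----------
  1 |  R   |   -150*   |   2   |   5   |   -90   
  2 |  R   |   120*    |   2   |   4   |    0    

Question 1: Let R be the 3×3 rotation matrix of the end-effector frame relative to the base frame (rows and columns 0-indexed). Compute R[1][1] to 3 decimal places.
0.433

End-effector y-axis (col 1 of R) = (0.7500,0.4330,0.5000)
R[1][1] = 0.4330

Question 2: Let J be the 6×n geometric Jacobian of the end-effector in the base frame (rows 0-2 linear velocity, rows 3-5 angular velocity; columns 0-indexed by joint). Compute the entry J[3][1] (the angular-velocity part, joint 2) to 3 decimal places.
0.500

axis z_1 = (0.5000,-0.8660,0.0000); lever o_n−o_1 = (2.7321,-0.7321,-3.4641)
cross product → J_v[:, 1] = (3.0000,1.7321,2.0000)
J_ω[:, 1] = z_1
entry J[3][1] = 0.5000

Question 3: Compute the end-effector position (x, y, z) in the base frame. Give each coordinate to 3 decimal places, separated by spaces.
after link 1: o_1 = (-4.3301, -2.5000, 2.0000)
after link 2: o_2 = (-1.5981, -3.2321, -1.4641)

-1.598 -3.232 -1.464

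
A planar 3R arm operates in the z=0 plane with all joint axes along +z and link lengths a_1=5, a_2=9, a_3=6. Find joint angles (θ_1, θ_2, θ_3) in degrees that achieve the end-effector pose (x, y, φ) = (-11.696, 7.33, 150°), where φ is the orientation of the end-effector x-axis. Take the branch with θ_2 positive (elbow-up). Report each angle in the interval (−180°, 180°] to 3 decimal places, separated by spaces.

wrist centre = target − a_3·(cos φ, sin φ) = (-6.4998, 4.3300)
cos θ_2 = (60.9969−5²−9²)/(2·5·9) = -0.5000; θ_2 = 120.0023° (elbow-up)
β = atan2(4.3300,-6.4998) = 146.3297°; ψ = atan2(7.7941,0.4997) = 86.3317°
θ_1 = β − ψ = 59.9980°
θ_3 = φ − θ_1 − θ_2 = -30.0002° (wrapped to (-180°,180°])

59.998 120.002 -30.000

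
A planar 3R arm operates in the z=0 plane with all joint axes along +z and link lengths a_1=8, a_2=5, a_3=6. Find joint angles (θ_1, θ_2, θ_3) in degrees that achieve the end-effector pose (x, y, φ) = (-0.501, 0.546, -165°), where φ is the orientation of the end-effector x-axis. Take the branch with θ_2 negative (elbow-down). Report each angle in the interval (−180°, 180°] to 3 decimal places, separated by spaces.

60.002 -134.994 -90.008

wrist centre = target − a_3·(cos φ, sin φ) = (5.2946, 2.0989)
cos θ_2 = (32.4378−8²−5²)/(2·8·5) = -0.7070; θ_2 = -134.9936° (elbow-down)
β = atan2(2.0989,5.2946) = 21.6248°; ψ = atan2(-3.5359,4.4649) = -38.3773°
θ_1 = β − ψ = 60.0021°
θ_3 = φ − θ_1 − θ_2 = -90.0085° (wrapped to (-180°,180°])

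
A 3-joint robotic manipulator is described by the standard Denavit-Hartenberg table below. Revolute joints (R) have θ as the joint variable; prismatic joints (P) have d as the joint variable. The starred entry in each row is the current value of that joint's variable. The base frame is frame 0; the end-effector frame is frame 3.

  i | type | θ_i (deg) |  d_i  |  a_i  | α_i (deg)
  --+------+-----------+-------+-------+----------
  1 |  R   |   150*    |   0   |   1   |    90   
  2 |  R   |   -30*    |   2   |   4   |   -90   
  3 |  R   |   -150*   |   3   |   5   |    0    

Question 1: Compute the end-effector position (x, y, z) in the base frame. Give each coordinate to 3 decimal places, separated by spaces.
0.333 5.004 2.763

after link 1: o_1 = (-0.8660, 0.5000, 0.0000)
after link 2: o_2 = (-2.8660, 3.9641, -2.0000)
after link 3: o_3 = (0.3325, 5.0042, 2.7631)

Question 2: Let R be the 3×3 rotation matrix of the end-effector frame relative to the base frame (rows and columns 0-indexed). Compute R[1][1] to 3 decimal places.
End-effector y-axis (col 1 of R) = (0.0580,0.9665,-0.2500)
R[1][1] = 0.9665

0.967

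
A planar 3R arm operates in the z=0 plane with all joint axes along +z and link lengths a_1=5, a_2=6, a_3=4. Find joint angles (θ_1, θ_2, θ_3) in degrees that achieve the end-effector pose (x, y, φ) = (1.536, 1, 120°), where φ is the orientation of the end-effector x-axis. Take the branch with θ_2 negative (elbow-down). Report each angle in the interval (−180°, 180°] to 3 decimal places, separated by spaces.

wrist centre = target − a_3·(cos φ, sin φ) = (3.5360, -2.4641)
cos θ_2 = (18.5751−5²−6²)/(2·5·6) = -0.7071; θ_2 = -134.9980° (elbow-down)
β = atan2(-2.4641,3.5360) = -34.8711°; ψ = atan2(-4.2428,0.7575) = -79.8771°
θ_1 = β − ψ = 45.0059°
θ_3 = φ − θ_1 − θ_2 = -150.0079° (wrapped to (-180°,180°])

45.006 -134.998 -150.008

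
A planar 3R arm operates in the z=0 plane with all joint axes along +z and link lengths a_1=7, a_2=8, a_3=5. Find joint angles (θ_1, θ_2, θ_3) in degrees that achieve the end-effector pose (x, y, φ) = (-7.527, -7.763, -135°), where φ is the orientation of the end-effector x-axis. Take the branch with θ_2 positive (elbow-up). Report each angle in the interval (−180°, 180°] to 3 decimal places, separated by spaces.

150.001 135.001 -60.002

wrist centre = target − a_3·(cos φ, sin φ) = (-3.9915, -4.2275)
cos θ_2 = (33.8033−7²−8²)/(2·7·8) = -0.7071; θ_2 = 135.0006° (elbow-up)
β = atan2(-4.2275,-3.9915) = -133.3552°; ψ = atan2(5.6568,1.3431) = 76.6436°
θ_1 = β − ψ = -209.9989°
θ_3 = φ − θ_1 − θ_2 = -60.0017° (wrapped to (-180°,180°])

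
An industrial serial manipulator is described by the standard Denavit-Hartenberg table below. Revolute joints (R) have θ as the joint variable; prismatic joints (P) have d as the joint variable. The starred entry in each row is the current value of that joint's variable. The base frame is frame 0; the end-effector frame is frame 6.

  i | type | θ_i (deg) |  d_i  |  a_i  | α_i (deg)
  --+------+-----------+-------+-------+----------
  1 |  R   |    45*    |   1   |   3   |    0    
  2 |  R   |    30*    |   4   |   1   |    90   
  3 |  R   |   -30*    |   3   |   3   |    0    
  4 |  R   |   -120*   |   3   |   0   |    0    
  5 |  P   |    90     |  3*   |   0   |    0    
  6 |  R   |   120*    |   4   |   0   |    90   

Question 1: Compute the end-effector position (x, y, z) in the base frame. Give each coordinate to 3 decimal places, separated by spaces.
15.610 2.232 3.500

after link 1: o_1 = (2.1213, 2.1213, 1.0000)
after link 2: o_2 = (2.3801, 3.0872, 5.0000)
after link 3: o_3 = (5.9503, 4.8203, 3.5000)
after link 4: o_4 = (8.8481, 4.0439, 3.5000)
after link 5: o_5 = (11.7459, 3.2674, 3.5000)
after link 6: o_6 = (15.6096, 2.2321, 3.5000)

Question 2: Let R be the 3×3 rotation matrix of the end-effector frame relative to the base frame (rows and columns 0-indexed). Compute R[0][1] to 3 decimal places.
End-effector y-axis (col 1 of R) = (0.9659,-0.2588,0.0000)
R[0][1] = 0.9659

0.966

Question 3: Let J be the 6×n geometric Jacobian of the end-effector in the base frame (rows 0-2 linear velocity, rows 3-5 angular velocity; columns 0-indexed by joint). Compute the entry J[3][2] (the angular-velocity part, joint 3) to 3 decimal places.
0.966

axis z_2 = (0.9659,-0.2588,0.0000); lever o_n−o_2 = (13.2295,-0.8551,-1.5000)
cross product → J_v[:, 2] = (0.3882,1.4489,2.5981)
J_ω[:, 2] = z_2
entry J[3][2] = 0.9659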